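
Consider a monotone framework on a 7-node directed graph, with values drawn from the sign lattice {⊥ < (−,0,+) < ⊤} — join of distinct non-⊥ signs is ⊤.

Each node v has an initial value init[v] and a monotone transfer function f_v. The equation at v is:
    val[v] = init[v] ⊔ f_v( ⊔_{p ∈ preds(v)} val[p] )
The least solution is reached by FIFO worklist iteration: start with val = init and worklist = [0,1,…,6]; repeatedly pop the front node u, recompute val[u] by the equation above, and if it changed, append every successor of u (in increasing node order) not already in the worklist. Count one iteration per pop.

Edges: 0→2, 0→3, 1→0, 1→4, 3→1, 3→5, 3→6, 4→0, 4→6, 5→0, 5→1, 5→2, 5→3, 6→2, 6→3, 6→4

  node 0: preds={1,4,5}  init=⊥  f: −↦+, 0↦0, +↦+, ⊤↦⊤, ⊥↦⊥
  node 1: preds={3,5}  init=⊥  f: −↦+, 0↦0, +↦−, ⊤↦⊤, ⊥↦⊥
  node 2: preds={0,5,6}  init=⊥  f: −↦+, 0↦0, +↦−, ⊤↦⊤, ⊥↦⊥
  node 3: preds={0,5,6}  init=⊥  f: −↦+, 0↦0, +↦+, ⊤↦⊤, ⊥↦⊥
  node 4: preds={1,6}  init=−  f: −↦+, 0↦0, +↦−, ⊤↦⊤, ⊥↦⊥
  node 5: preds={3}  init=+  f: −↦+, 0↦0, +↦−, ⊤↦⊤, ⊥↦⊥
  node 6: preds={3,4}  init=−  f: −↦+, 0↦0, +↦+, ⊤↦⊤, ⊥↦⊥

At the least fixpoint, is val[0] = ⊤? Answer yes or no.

Worklist (13 pops):
  #1 pop 0: in=⊤ → ⊤ (was ⊥); enqueue []
  #2 pop 1: in=+ → − (was ⊥); enqueue [0]
  #3 pop 2: in=⊤ → ⊤ (was ⊥); enqueue []
  #4 pop 3: in=⊤ → ⊤ (was ⊥); enqueue [1]
  #5 pop 4: in=− → ⊤ (was −); enqueue []
  #6 pop 5: in=⊤ → ⊤ (was +); enqueue [2,3]
  #7 pop 6: in=⊤ → ⊤ (was −); enqueue [4]
  #8 pop 0: in=⊤ → ⊤ (no change)
  #9 pop 1: in=⊤ → ⊤ (was −); enqueue [0]
  #10 pop 2: in=⊤ → ⊤ (no change)
  #11 pop 3: in=⊤ → ⊤ (no change)
  #12 pop 4: in=⊤ → ⊤ (no change)
  #13 pop 0: in=⊤ → ⊤ (no change)

Fixpoint:
  val[0] = ⊤
  val[1] = ⊤
  val[2] = ⊤
  val[3] = ⊤
  val[4] = ⊤
  val[5] = ⊤
  val[6] = ⊤

yes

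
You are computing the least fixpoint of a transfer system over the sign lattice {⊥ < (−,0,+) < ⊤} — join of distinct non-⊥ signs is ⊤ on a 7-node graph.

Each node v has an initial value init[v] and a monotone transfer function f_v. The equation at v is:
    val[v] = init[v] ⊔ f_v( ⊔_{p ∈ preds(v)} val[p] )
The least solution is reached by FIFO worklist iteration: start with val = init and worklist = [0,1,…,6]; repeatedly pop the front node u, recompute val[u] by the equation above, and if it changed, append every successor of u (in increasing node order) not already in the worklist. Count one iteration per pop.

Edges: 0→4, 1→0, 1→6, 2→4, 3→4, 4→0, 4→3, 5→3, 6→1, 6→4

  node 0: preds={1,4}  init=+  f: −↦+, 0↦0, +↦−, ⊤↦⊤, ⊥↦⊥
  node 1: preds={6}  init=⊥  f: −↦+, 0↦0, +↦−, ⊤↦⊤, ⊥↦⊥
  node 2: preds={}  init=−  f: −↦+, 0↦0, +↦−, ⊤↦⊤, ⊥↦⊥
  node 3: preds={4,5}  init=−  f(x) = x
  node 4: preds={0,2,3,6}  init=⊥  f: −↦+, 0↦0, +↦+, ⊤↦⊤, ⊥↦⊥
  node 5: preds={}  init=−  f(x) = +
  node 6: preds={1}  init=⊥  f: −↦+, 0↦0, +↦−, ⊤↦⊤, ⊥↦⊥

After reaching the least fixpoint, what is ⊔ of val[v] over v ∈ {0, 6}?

⊤

Trace (10 dequeues):
  [1] u=0 | in ⊥ | out + | ==
  [2] u=1 | in ⊥ | out ⊥ | ==
  [3] u=2 | in ⊥ | out − | ==
  [4] u=3 | in − | out − | ==
  [5] u=4 | in ⊤ | out ⊤ | prev ⊥ | push {0,3}
  [6] u=5 | in ⊥ | out ⊤ | prev − | push {}
  [7] u=6 | in ⊥ | out ⊥ | ==
  [8] u=0 | in ⊤ | out ⊤ | prev + | push {4}
  [9] u=3 | in ⊤ | out ⊤ | prev − | push {}
  [10] u=4 | in ⊤ | out ⊤ | ==

Converged values:
  [0] ⊤
  [1] ⊥
  [2] −
  [3] ⊤
  [4] ⊤
  [5] ⊤
  [6] ⊥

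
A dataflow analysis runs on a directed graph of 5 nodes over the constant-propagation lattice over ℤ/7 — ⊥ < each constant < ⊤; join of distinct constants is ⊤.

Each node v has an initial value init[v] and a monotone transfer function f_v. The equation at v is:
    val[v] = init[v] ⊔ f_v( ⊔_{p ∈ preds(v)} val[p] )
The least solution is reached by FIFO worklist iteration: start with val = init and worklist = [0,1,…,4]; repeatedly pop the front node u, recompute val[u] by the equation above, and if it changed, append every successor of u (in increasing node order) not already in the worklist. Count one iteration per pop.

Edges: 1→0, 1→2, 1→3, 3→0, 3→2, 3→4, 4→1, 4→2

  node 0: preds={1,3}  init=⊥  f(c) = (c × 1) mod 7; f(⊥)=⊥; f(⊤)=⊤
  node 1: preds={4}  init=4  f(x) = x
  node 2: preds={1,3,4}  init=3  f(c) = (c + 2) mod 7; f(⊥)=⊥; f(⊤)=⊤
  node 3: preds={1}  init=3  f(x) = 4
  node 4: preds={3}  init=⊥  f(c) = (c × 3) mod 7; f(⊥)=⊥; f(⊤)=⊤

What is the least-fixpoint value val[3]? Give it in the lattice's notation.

Trace (11 dequeues):
  [1] u=0 | in ⊤ | out ⊤ | prev ⊥ | push {}
  [2] u=1 | in ⊥ | out 4 | ==
  [3] u=2 | in ⊤ | out ⊤ | prev 3 | push {}
  [4] u=3 | in 4 | out ⊤ | prev 3 | push {0,2}
  [5] u=4 | in ⊤ | out ⊤ | prev ⊥ | push {1}
  [6] u=0 | in ⊤ | out ⊤ | ==
  [7] u=2 | in ⊤ | out ⊤ | ==
  [8] u=1 | in ⊤ | out ⊤ | prev 4 | push {0,2,3}
  [9] u=0 | in ⊤ | out ⊤ | ==
  [10] u=2 | in ⊤ | out ⊤ | ==
  [11] u=3 | in ⊤ | out ⊤ | ==

Converged values:
  [0] ⊤
  [1] ⊤
  [2] ⊤
  [3] ⊤
  [4] ⊤

⊤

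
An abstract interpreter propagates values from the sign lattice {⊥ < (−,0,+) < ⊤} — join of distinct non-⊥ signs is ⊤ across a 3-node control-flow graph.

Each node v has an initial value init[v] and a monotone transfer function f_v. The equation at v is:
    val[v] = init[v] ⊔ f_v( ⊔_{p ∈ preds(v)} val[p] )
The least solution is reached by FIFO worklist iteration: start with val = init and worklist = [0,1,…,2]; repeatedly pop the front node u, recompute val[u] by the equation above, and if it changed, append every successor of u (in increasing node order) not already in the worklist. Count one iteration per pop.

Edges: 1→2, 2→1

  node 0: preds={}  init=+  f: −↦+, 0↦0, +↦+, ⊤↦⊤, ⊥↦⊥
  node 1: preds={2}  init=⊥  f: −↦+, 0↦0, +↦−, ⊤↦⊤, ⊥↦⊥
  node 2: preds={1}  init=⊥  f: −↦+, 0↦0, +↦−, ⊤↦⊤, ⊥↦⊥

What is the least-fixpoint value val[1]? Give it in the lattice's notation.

Worklist (3 pops):
  #1 pop 0: in=⊥ → + (no change)
  #2 pop 1: in=⊥ → ⊥ (no change)
  #3 pop 2: in=⊥ → ⊥ (no change)

Fixpoint:
  val[0] = +
  val[1] = ⊥
  val[2] = ⊥

⊥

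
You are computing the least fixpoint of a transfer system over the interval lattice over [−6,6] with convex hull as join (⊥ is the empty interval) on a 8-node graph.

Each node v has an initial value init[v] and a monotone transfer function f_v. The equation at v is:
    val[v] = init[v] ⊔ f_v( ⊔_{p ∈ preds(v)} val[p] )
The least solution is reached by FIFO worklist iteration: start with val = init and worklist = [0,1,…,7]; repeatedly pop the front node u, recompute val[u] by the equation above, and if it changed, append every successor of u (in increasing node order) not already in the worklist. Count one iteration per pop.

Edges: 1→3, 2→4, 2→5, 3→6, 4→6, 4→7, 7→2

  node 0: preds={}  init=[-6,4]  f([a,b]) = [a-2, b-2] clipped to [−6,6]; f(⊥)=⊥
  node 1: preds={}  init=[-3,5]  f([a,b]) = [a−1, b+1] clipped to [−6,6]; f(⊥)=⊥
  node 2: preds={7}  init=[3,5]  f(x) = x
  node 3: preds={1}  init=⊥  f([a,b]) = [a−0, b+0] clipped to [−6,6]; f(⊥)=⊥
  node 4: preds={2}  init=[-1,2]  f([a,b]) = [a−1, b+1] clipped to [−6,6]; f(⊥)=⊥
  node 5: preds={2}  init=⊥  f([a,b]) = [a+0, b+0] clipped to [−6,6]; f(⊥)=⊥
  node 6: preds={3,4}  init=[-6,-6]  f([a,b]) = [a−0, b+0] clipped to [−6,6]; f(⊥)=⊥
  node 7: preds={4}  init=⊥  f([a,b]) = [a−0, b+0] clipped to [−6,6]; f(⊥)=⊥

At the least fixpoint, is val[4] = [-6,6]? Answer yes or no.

yes

Iteration log — 36 steps:
  step 1. node 0  ⊔preds=⊥  new=[-6,4]  stable
  step 2. node 1  ⊔preds=⊥  new=[-3,5]  stable
  step 3. node 2  ⊔preds=⊥  new=[3,5]  stable
  step 4. node 3  ⊔preds=[-3,5]  new=[-3,5]  old=⊥  +wl: 
  step 5. node 4  ⊔preds=[3,5]  new=[-1,6]  old=[-1,2]  +wl: 
  step 6. node 5  ⊔preds=[3,5]  new=[3,5]  old=⊥  +wl: 
  step 7. node 6  ⊔preds=[-3,6]  new=[-6,6]  old=[-6,-6]  +wl: 
  step 8. node 7  ⊔preds=[-1,6]  new=[-1,6]  old=⊥  +wl: 2
  step 9. node 2  ⊔preds=[-1,6]  new=[-1,6]  old=[3,5]  +wl: 4,5
  step 10. node 4  ⊔preds=[-1,6]  new=[-2,6]  old=[-1,6]  +wl: 6,7
  step 11. node 5  ⊔preds=[-1,6]  new=[-1,6]  old=[3,5]  +wl: 
  step 12. node 6  ⊔preds=[-3,6]  new=[-6,6]  stable
  step 13. node 7  ⊔preds=[-2,6]  new=[-2,6]  old=[-1,6]  +wl: 2
  step 14. node 2  ⊔preds=[-2,6]  new=[-2,6]  old=[-1,6]  +wl: 4,5
  step 15. node 4  ⊔preds=[-2,6]  new=[-3,6]  old=[-2,6]  +wl: 6,7
  step 16. node 5  ⊔preds=[-2,6]  new=[-2,6]  old=[-1,6]  +wl: 
  step 17. node 6  ⊔preds=[-3,6]  new=[-6,6]  stable
  step 18. node 7  ⊔preds=[-3,6]  new=[-3,6]  old=[-2,6]  +wl: 2
  step 19. node 2  ⊔preds=[-3,6]  new=[-3,6]  old=[-2,6]  +wl: 4,5
  step 20. node 4  ⊔preds=[-3,6]  new=[-4,6]  old=[-3,6]  +wl: 6,7
  step 21. node 5  ⊔preds=[-3,6]  new=[-3,6]  old=[-2,6]  +wl: 
  step 22. node 6  ⊔preds=[-4,6]  new=[-6,6]  stable
  step 23. node 7  ⊔preds=[-4,6]  new=[-4,6]  old=[-3,6]  +wl: 2
  step 24. node 2  ⊔preds=[-4,6]  new=[-4,6]  old=[-3,6]  +wl: 4,5
  step 25. node 4  ⊔preds=[-4,6]  new=[-5,6]  old=[-4,6]  +wl: 6,7
  step 26. node 5  ⊔preds=[-4,6]  new=[-4,6]  old=[-3,6]  +wl: 
  step 27. node 6  ⊔preds=[-5,6]  new=[-6,6]  stable
  step 28. node 7  ⊔preds=[-5,6]  new=[-5,6]  old=[-4,6]  +wl: 2
  step 29. node 2  ⊔preds=[-5,6]  new=[-5,6]  old=[-4,6]  +wl: 4,5
  step 30. node 4  ⊔preds=[-5,6]  new=[-6,6]  old=[-5,6]  +wl: 6,7
  step 31. node 5  ⊔preds=[-5,6]  new=[-5,6]  old=[-4,6]  +wl: 
  step 32. node 6  ⊔preds=[-6,6]  new=[-6,6]  stable
  step 33. node 7  ⊔preds=[-6,6]  new=[-6,6]  old=[-5,6]  +wl: 2
  step 34. node 2  ⊔preds=[-6,6]  new=[-6,6]  old=[-5,6]  +wl: 4,5
  step 35. node 4  ⊔preds=[-6,6]  new=[-6,6]  stable
  step 36. node 5  ⊔preds=[-6,6]  new=[-6,6]  old=[-5,6]  +wl: 

Least fixpoint reached:
  node 0: [-6,4]
  node 1: [-3,5]
  node 2: [-6,6]
  node 3: [-3,5]
  node 4: [-6,6]
  node 5: [-6,6]
  node 6: [-6,6]
  node 7: [-6,6]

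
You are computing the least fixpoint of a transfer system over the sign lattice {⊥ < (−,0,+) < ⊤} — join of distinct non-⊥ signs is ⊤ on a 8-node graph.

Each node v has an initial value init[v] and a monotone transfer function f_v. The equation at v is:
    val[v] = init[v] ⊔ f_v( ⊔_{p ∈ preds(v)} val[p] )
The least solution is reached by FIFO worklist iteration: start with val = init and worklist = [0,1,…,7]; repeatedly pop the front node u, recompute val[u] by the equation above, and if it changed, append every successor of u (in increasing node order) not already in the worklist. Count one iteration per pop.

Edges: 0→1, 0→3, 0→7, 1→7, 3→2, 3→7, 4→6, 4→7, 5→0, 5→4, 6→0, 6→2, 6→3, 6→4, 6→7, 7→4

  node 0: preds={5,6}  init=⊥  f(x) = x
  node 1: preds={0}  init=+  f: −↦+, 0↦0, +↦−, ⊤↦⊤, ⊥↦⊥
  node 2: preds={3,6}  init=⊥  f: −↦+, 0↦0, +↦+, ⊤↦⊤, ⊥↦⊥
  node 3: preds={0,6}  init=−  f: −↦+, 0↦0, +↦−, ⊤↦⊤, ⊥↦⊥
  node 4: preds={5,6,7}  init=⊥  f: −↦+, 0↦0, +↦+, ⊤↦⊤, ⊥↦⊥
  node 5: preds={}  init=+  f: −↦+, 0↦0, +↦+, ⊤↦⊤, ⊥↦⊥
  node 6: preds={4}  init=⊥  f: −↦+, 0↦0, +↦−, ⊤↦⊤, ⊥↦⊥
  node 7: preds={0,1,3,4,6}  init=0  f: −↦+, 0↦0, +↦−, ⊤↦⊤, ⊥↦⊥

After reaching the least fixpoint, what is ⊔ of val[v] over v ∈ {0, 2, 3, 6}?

⊤

Iteration log — 15 steps:
  step 1. node 0  ⊔preds=+  new=+  old=⊥  +wl: 
  step 2. node 1  ⊔preds=+  new=⊤  old=+  +wl: 
  step 3. node 2  ⊔preds=−  new=+  old=⊥  +wl: 
  step 4. node 3  ⊔preds=+  new=−  stable
  step 5. node 4  ⊔preds=⊤  new=⊤  old=⊥  +wl: 
  step 6. node 5  ⊔preds=⊥  new=+  stable
  step 7. node 6  ⊔preds=⊤  new=⊤  old=⊥  +wl: 0,2,3,4
  step 8. node 7  ⊔preds=⊤  new=⊤  old=0  +wl: 
  step 9. node 0  ⊔preds=⊤  new=⊤  old=+  +wl: 1,7
  step 10. node 2  ⊔preds=⊤  new=⊤  old=+  +wl: 
  step 11. node 3  ⊔preds=⊤  new=⊤  old=−  +wl: 2
  step 12. node 4  ⊔preds=⊤  new=⊤  stable
  step 13. node 1  ⊔preds=⊤  new=⊤  stable
  step 14. node 7  ⊔preds=⊤  new=⊤  stable
  step 15. node 2  ⊔preds=⊤  new=⊤  stable

Least fixpoint reached:
  node 0: ⊤
  node 1: ⊤
  node 2: ⊤
  node 3: ⊤
  node 4: ⊤
  node 5: +
  node 6: ⊤
  node 7: ⊤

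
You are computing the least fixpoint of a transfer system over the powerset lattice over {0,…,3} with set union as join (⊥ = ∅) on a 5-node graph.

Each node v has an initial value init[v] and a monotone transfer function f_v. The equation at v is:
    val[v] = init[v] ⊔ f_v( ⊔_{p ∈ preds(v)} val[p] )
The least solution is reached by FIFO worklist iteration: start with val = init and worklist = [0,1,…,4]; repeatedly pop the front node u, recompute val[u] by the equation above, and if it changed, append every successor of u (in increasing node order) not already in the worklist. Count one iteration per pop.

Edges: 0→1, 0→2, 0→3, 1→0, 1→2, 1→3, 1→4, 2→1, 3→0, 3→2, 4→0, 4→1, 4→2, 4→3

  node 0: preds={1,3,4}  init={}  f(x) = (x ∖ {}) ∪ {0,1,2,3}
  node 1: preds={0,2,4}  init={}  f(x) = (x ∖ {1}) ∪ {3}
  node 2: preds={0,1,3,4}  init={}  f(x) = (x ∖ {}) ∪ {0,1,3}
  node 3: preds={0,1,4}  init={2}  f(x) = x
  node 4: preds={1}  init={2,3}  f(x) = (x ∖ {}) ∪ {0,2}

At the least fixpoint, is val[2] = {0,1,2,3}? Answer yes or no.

yes

Iteration log — 9 steps:
  step 1. node 0  ⊔preds={2,3}  new={0,1,2,3}  old={}  +wl: 
  step 2. node 1  ⊔preds={0,1,2,3}  new={0,2,3}  old={}  +wl: 0
  step 3. node 2  ⊔preds={0,1,2,3}  new={0,1,2,3}  old={}  +wl: 1
  step 4. node 3  ⊔preds={0,1,2,3}  new={0,1,2,3}  old={2}  +wl: 2
  step 5. node 4  ⊔preds={0,2,3}  new={0,2,3}  old={2,3}  +wl: 3
  step 6. node 0  ⊔preds={0,1,2,3}  new={0,1,2,3}  stable
  step 7. node 1  ⊔preds={0,1,2,3}  new={0,2,3}  stable
  step 8. node 2  ⊔preds={0,1,2,3}  new={0,1,2,3}  stable
  step 9. node 3  ⊔preds={0,1,2,3}  new={0,1,2,3}  stable

Least fixpoint reached:
  node 0: {0,1,2,3}
  node 1: {0,2,3}
  node 2: {0,1,2,3}
  node 3: {0,1,2,3}
  node 4: {0,2,3}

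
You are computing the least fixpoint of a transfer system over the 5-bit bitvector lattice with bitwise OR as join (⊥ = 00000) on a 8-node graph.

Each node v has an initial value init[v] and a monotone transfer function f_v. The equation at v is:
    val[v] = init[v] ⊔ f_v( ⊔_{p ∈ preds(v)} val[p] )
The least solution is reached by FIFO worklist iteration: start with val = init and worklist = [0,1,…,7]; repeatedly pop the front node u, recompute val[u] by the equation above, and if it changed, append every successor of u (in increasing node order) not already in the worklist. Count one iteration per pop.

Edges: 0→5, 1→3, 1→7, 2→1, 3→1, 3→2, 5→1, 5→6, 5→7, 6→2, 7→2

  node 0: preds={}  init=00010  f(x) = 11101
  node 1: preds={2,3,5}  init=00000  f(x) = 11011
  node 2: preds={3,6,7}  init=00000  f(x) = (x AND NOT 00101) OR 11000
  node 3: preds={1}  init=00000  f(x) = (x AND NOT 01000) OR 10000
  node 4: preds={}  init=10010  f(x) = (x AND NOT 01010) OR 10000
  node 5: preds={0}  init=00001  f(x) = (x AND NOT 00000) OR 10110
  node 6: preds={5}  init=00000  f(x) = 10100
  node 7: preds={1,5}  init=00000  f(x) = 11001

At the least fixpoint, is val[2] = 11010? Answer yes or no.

yes

Iteration log — 11 steps:
  step 1. node 0  ⊔preds=00000  new=11111  old=00010  +wl: 
  step 2. node 1  ⊔preds=00001  new=11011  old=00000  +wl: 
  step 3. node 2  ⊔preds=00000  new=11000  old=00000  +wl: 1
  step 4. node 3  ⊔preds=11011  new=10011  old=00000  +wl: 2
  step 5. node 4  ⊔preds=00000  new=10010  stable
  step 6. node 5  ⊔preds=11111  new=11111  old=00001  +wl: 
  step 7. node 6  ⊔preds=11111  new=10100  old=00000  +wl: 
  step 8. node 7  ⊔preds=11111  new=11001  old=00000  +wl: 
  step 9. node 1  ⊔preds=11111  new=11011  stable
  step 10. node 2  ⊔preds=11111  new=11010  old=11000  +wl: 1
  step 11. node 1  ⊔preds=11111  new=11011  stable

Least fixpoint reached:
  node 0: 11111
  node 1: 11011
  node 2: 11010
  node 3: 10011
  node 4: 10010
  node 5: 11111
  node 6: 10100
  node 7: 11001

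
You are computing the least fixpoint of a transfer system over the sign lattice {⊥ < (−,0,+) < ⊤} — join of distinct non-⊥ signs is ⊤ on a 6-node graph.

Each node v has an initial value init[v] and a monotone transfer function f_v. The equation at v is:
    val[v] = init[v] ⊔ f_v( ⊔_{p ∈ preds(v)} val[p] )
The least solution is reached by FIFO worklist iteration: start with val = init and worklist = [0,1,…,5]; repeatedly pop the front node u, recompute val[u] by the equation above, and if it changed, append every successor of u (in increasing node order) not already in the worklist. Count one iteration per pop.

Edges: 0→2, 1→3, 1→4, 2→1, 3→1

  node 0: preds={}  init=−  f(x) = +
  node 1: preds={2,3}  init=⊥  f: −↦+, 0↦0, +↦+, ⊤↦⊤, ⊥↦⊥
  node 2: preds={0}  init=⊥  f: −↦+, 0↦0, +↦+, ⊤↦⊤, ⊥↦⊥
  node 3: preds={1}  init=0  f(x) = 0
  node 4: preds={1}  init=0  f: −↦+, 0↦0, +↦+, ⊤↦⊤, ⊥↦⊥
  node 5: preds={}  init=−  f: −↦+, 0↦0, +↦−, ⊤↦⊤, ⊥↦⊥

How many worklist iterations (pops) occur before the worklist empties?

Trace (9 dequeues):
  [1] u=0 | in ⊥ | out ⊤ | prev − | push {}
  [2] u=1 | in 0 | out 0 | prev ⊥ | push {}
  [3] u=2 | in ⊤ | out ⊤ | prev ⊥ | push {1}
  [4] u=3 | in 0 | out 0 | ==
  [5] u=4 | in 0 | out 0 | ==
  [6] u=5 | in ⊥ | out − | ==
  [7] u=1 | in ⊤ | out ⊤ | prev 0 | push {3,4}
  [8] u=3 | in ⊤ | out 0 | ==
  [9] u=4 | in ⊤ | out ⊤ | prev 0 | push {}

Converged values:
  [0] ⊤
  [1] ⊤
  [2] ⊤
  [3] 0
  [4] ⊤
  [5] −

9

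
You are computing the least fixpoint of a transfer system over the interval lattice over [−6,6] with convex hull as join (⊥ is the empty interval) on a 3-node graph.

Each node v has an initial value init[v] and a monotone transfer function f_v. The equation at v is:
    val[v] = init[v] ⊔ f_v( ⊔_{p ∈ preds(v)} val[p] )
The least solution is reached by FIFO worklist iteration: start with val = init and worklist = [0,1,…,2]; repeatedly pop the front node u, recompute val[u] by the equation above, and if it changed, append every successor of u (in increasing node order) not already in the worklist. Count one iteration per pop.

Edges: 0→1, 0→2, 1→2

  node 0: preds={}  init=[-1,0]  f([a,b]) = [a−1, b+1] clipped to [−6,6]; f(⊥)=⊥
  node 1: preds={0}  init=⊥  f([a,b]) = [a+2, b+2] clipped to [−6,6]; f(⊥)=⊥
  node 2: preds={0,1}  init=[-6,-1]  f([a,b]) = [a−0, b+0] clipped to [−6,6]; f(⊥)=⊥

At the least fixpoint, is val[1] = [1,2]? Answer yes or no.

yes

Worklist (3 pops):
  #1 pop 0: in=⊥ → [-1,0] (no change)
  #2 pop 1: in=[-1,0] → [1,2] (was ⊥); enqueue []
  #3 pop 2: in=[-1,2] → [-6,2] (was [-6,-1]); enqueue []

Fixpoint:
  val[0] = [-1,0]
  val[1] = [1,2]
  val[2] = [-6,2]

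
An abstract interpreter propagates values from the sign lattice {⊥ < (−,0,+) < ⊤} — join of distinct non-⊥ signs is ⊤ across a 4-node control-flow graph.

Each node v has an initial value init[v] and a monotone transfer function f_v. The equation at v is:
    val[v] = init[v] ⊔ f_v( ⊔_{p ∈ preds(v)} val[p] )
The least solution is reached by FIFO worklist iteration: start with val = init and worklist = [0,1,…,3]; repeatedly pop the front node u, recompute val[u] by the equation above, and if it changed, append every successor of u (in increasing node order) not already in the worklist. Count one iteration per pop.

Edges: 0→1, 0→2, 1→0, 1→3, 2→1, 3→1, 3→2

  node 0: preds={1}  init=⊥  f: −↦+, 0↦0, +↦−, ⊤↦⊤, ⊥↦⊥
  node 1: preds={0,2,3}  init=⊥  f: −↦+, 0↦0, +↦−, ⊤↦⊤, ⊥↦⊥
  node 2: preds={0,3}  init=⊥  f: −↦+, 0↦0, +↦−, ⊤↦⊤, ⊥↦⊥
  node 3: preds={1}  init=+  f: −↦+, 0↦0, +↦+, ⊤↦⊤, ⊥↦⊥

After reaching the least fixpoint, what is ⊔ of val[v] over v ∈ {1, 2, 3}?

Worklist (12 pops):
  #1 pop 0: in=⊥ → ⊥ (no change)
  #2 pop 1: in=+ → − (was ⊥); enqueue [0]
  #3 pop 2: in=+ → − (was ⊥); enqueue [1]
  #4 pop 3: in=− → + (no change)
  #5 pop 0: in=− → + (was ⊥); enqueue [2]
  #6 pop 1: in=⊤ → ⊤ (was −); enqueue [0,3]
  #7 pop 2: in=+ → − (no change)
  #8 pop 0: in=⊤ → ⊤ (was +); enqueue [1,2]
  #9 pop 3: in=⊤ → ⊤ (was +); enqueue []
  #10 pop 1: in=⊤ → ⊤ (no change)
  #11 pop 2: in=⊤ → ⊤ (was −); enqueue [1]
  #12 pop 1: in=⊤ → ⊤ (no change)

Fixpoint:
  val[0] = ⊤
  val[1] = ⊤
  val[2] = ⊤
  val[3] = ⊤

⊤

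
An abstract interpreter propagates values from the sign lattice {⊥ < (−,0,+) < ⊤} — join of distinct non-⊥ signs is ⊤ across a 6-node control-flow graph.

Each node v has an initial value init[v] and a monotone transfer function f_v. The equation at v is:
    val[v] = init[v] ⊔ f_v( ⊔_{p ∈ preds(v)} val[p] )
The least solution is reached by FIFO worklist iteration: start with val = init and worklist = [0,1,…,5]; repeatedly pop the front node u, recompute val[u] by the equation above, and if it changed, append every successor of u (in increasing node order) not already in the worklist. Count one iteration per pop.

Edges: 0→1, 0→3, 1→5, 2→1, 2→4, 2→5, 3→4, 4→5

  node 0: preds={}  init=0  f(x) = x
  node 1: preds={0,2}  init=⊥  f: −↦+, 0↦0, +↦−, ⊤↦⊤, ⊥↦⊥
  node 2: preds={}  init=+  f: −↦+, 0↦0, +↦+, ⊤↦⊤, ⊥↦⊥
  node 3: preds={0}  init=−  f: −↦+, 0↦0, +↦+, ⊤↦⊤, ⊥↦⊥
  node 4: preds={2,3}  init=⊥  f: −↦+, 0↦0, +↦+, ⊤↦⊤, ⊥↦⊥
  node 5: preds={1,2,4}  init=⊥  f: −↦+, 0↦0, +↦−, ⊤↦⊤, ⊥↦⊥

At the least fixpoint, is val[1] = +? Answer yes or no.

no

Iteration log — 6 steps:
  step 1. node 0  ⊔preds=⊥  new=0  stable
  step 2. node 1  ⊔preds=⊤  new=⊤  old=⊥  +wl: 
  step 3. node 2  ⊔preds=⊥  new=+  stable
  step 4. node 3  ⊔preds=0  new=⊤  old=−  +wl: 
  step 5. node 4  ⊔preds=⊤  new=⊤  old=⊥  +wl: 
  step 6. node 5  ⊔preds=⊤  new=⊤  old=⊥  +wl: 

Least fixpoint reached:
  node 0: 0
  node 1: ⊤
  node 2: +
  node 3: ⊤
  node 4: ⊤
  node 5: ⊤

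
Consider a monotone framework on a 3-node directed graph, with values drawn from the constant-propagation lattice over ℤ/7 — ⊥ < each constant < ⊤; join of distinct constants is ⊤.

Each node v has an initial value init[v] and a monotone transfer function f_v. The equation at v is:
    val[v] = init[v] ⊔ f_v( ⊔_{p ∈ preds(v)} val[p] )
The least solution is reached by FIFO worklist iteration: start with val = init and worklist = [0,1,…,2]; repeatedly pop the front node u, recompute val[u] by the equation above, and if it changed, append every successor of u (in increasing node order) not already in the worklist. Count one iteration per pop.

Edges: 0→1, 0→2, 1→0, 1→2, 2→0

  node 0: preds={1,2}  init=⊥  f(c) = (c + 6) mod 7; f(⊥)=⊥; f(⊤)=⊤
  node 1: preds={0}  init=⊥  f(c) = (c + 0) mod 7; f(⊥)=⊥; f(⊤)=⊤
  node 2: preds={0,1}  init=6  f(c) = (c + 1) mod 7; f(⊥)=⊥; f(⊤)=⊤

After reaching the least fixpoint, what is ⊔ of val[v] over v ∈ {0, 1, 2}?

⊤

Trace (7 dequeues):
  [1] u=0 | in 6 | out 5 | prev ⊥ | push {}
  [2] u=1 | in 5 | out 5 | prev ⊥ | push {0}
  [3] u=2 | in 5 | out 6 | ==
  [4] u=0 | in ⊤ | out ⊤ | prev 5 | push {1,2}
  [5] u=1 | in ⊤ | out ⊤ | prev 5 | push {0}
  [6] u=2 | in ⊤ | out ⊤ | prev 6 | push {}
  [7] u=0 | in ⊤ | out ⊤ | ==

Converged values:
  [0] ⊤
  [1] ⊤
  [2] ⊤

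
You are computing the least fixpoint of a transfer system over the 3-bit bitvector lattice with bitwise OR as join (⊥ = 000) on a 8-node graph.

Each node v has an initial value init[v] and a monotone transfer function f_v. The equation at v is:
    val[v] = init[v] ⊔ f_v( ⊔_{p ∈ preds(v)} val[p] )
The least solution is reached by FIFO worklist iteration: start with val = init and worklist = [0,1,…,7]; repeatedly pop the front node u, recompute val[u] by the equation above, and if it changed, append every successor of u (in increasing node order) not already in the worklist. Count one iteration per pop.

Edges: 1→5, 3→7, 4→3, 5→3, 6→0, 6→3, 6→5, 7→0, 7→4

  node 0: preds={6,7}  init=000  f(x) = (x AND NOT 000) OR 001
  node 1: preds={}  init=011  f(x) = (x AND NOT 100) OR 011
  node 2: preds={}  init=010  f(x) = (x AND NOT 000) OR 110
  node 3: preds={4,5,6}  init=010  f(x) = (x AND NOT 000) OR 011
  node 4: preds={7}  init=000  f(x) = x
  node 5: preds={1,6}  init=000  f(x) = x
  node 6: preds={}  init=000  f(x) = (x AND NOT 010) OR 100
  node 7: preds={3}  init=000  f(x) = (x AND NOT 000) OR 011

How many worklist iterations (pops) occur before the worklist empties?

Worklist (17 pops):
  #1 pop 0: in=000 → 001 (was 000); enqueue []
  #2 pop 1: in=000 → 011 (no change)
  #3 pop 2: in=000 → 110 (was 010); enqueue []
  #4 pop 3: in=000 → 011 (was 010); enqueue []
  #5 pop 4: in=000 → 000 (no change)
  #6 pop 5: in=011 → 011 (was 000); enqueue [3]
  #7 pop 6: in=000 → 100 (was 000); enqueue [0,5]
  #8 pop 7: in=011 → 011 (was 000); enqueue [4]
  #9 pop 3: in=111 → 111 (was 011); enqueue [7]
  #10 pop 0: in=111 → 111 (was 001); enqueue []
  #11 pop 5: in=111 → 111 (was 011); enqueue [3]
  #12 pop 4: in=011 → 011 (was 000); enqueue []
  #13 pop 7: in=111 → 111 (was 011); enqueue [0,4]
  #14 pop 3: in=111 → 111 (no change)
  #15 pop 0: in=111 → 111 (no change)
  #16 pop 4: in=111 → 111 (was 011); enqueue [3]
  #17 pop 3: in=111 → 111 (no change)

Fixpoint:
  val[0] = 111
  val[1] = 011
  val[2] = 110
  val[3] = 111
  val[4] = 111
  val[5] = 111
  val[6] = 100
  val[7] = 111

17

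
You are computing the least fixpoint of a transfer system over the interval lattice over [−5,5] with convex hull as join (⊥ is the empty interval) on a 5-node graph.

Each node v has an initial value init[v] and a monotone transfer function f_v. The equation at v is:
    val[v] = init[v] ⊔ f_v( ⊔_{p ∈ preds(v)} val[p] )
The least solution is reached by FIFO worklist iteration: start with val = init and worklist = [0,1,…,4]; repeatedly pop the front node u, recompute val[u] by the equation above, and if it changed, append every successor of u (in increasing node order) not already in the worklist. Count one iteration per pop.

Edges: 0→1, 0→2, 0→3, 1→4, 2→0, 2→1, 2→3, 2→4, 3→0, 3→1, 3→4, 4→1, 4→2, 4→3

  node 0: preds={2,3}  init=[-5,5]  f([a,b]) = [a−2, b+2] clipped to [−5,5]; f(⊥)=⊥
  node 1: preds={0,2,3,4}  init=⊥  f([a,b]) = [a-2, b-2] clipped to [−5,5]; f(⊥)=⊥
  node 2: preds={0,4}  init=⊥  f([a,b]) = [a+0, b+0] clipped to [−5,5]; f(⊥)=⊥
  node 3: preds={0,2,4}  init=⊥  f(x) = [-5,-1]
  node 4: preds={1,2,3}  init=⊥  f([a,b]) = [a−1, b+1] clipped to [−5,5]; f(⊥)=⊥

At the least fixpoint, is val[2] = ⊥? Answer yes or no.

Iteration log — 9 steps:
  step 1. node 0  ⊔preds=⊥  new=[-5,5]  stable
  step 2. node 1  ⊔preds=[-5,5]  new=[-5,3]  old=⊥  +wl: 
  step 3. node 2  ⊔preds=[-5,5]  new=[-5,5]  old=⊥  +wl: 0,1
  step 4. node 3  ⊔preds=[-5,5]  new=[-5,-1]  old=⊥  +wl: 
  step 5. node 4  ⊔preds=[-5,5]  new=[-5,5]  old=⊥  +wl: 2,3
  step 6. node 0  ⊔preds=[-5,5]  new=[-5,5]  stable
  step 7. node 1  ⊔preds=[-5,5]  new=[-5,3]  stable
  step 8. node 2  ⊔preds=[-5,5]  new=[-5,5]  stable
  step 9. node 3  ⊔preds=[-5,5]  new=[-5,-1]  stable

Least fixpoint reached:
  node 0: [-5,5]
  node 1: [-5,3]
  node 2: [-5,5]
  node 3: [-5,-1]
  node 4: [-5,5]

no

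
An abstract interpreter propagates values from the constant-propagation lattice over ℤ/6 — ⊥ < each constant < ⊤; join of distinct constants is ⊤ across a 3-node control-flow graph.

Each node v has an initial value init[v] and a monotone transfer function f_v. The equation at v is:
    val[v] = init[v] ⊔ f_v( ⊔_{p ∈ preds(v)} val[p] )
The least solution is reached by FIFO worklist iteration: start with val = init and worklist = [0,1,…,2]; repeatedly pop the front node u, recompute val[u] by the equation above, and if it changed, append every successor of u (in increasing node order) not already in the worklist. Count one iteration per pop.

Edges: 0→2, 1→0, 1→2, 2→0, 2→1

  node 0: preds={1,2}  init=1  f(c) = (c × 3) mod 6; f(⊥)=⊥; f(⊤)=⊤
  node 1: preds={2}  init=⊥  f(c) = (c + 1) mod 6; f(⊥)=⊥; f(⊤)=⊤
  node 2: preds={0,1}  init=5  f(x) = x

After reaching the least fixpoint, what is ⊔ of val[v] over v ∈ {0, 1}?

Worklist (7 pops):
  #1 pop 0: in=5 → ⊤ (was 1); enqueue []
  #2 pop 1: in=5 → 0 (was ⊥); enqueue [0]
  #3 pop 2: in=⊤ → ⊤ (was 5); enqueue [1]
  #4 pop 0: in=⊤ → ⊤ (no change)
  #5 pop 1: in=⊤ → ⊤ (was 0); enqueue [0,2]
  #6 pop 0: in=⊤ → ⊤ (no change)
  #7 pop 2: in=⊤ → ⊤ (no change)

Fixpoint:
  val[0] = ⊤
  val[1] = ⊤
  val[2] = ⊤

⊤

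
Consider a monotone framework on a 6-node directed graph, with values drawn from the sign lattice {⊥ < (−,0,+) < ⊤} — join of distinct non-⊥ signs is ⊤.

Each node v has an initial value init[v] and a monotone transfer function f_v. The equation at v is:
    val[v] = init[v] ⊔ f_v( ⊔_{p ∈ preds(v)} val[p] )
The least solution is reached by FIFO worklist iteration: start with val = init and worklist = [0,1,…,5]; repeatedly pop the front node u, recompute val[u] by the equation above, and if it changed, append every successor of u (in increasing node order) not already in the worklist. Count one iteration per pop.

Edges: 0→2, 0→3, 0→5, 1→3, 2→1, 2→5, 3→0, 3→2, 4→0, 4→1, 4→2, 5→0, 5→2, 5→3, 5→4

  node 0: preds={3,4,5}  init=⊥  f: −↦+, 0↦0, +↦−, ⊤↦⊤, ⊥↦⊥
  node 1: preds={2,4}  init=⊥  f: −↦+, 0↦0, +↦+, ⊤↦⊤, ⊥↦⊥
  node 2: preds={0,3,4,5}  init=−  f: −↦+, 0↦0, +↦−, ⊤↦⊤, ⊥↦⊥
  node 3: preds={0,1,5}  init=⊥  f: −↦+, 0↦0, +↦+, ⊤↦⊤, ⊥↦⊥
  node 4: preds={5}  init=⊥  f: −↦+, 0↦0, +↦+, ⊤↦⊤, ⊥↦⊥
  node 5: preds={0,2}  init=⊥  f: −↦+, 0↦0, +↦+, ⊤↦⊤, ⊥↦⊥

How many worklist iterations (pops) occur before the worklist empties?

Trace (20 dequeues):
  [1] u=0 | in ⊥ | out ⊥ | ==
  [2] u=1 | in − | out + | prev ⊥ | push {}
  [3] u=2 | in ⊥ | out − | ==
  [4] u=3 | in + | out + | prev ⊥ | push {0,2}
  [5] u=4 | in ⊥ | out ⊥ | ==
  [6] u=5 | in − | out + | prev ⊥ | push {3,4}
  [7] u=0 | in + | out − | prev ⊥ | push {5}
  [8] u=2 | in ⊤ | out ⊤ | prev − | push {1}
  [9] u=3 | in ⊤ | out ⊤ | prev + | push {0,2}
  [10] u=4 | in + | out + | prev ⊥ | push {}
  [11] u=5 | in ⊤ | out ⊤ | prev + | push {3,4}
  [12] u=1 | in ⊤ | out ⊤ | prev + | push {}
  [13] u=0 | in ⊤ | out ⊤ | prev − | push {5}
  [14] u=2 | in ⊤ | out ⊤ | ==
  [15] u=3 | in ⊤ | out ⊤ | ==
  [16] u=4 | in ⊤ | out ⊤ | prev + | push {0,1,2}
  [17] u=5 | in ⊤ | out ⊤ | ==
  [18] u=0 | in ⊤ | out ⊤ | ==
  [19] u=1 | in ⊤ | out ⊤ | ==
  [20] u=2 | in ⊤ | out ⊤ | ==

Converged values:
  [0] ⊤
  [1] ⊤
  [2] ⊤
  [3] ⊤
  [4] ⊤
  [5] ⊤

20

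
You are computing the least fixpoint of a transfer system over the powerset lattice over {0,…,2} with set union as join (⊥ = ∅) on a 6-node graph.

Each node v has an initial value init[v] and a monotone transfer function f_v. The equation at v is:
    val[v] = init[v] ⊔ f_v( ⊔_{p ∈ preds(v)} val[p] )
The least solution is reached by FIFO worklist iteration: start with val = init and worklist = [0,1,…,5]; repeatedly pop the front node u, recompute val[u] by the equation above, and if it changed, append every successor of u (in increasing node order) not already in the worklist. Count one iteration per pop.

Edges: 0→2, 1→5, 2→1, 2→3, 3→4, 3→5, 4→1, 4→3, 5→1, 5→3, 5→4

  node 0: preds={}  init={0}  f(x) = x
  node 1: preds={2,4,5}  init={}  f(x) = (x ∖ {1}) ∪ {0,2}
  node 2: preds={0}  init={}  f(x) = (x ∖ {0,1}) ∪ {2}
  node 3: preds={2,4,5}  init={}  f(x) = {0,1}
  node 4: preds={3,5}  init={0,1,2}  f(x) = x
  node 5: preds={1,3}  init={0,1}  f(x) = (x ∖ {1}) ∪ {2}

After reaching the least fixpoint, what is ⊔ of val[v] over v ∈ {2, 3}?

{0,1,2}

Trace (9 dequeues):
  [1] u=0 | in {} | out {0} | ==
  [2] u=1 | in {0,1,2} | out {0,2} | prev {} | push {}
  [3] u=2 | in {0} | out {2} | prev {} | push {1}
  [4] u=3 | in {0,1,2} | out {0,1} | prev {} | push {}
  [5] u=4 | in {0,1} | out {0,1,2} | ==
  [6] u=5 | in {0,1,2} | out {0,1,2} | prev {0,1} | push {3,4}
  [7] u=1 | in {0,1,2} | out {0,2} | ==
  [8] u=3 | in {0,1,2} | out {0,1} | ==
  [9] u=4 | in {0,1,2} | out {0,1,2} | ==

Converged values:
  [0] {0}
  [1] {0,2}
  [2] {2}
  [3] {0,1}
  [4] {0,1,2}
  [5] {0,1,2}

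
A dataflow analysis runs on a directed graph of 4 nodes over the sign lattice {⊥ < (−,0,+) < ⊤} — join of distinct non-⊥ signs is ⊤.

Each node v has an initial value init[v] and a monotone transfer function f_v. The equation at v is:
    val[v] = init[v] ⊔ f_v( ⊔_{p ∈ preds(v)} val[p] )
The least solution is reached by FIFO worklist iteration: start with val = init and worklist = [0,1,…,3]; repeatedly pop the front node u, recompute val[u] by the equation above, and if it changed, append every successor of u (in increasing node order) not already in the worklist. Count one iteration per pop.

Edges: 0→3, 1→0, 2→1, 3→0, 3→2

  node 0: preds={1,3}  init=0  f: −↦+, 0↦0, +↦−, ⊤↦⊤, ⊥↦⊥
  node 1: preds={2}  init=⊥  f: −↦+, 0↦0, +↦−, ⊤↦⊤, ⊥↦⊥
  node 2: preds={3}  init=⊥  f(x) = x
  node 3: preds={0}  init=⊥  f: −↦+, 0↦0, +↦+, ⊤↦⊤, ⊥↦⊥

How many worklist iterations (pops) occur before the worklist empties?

8

Worklist (8 pops):
  #1 pop 0: in=⊥ → 0 (no change)
  #2 pop 1: in=⊥ → ⊥ (no change)
  #3 pop 2: in=⊥ → ⊥ (no change)
  #4 pop 3: in=0 → 0 (was ⊥); enqueue [0,2]
  #5 pop 0: in=0 → 0 (no change)
  #6 pop 2: in=0 → 0 (was ⊥); enqueue [1]
  #7 pop 1: in=0 → 0 (was ⊥); enqueue [0]
  #8 pop 0: in=0 → 0 (no change)

Fixpoint:
  val[0] = 0
  val[1] = 0
  val[2] = 0
  val[3] = 0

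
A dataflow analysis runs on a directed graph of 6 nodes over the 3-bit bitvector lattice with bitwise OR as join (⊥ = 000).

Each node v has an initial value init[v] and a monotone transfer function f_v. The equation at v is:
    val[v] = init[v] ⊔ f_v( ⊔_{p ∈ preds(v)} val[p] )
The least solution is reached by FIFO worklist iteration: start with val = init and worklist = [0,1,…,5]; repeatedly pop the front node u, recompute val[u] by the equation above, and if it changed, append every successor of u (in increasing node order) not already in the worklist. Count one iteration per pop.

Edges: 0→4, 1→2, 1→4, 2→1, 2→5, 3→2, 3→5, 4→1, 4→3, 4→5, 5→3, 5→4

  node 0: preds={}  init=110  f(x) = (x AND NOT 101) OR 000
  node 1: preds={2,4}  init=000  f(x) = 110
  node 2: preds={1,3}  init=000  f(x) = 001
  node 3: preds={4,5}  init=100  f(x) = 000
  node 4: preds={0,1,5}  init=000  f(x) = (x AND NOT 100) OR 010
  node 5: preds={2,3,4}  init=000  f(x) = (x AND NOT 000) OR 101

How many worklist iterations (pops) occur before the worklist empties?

12

Trace (12 dequeues):
  [1] u=0 | in 000 | out 110 | ==
  [2] u=1 | in 000 | out 110 | prev 000 | push {}
  [3] u=2 | in 110 | out 001 | prev 000 | push {1}
  [4] u=3 | in 000 | out 100 | ==
  [5] u=4 | in 110 | out 010 | prev 000 | push {3}
  [6] u=5 | in 111 | out 111 | prev 000 | push {4}
  [7] u=1 | in 011 | out 110 | ==
  [8] u=3 | in 111 | out 100 | ==
  [9] u=4 | in 111 | out 011 | prev 010 | push {1,3,5}
  [10] u=1 | in 011 | out 110 | ==
  [11] u=3 | in 111 | out 100 | ==
  [12] u=5 | in 111 | out 111 | ==

Converged values:
  [0] 110
  [1] 110
  [2] 001
  [3] 100
  [4] 011
  [5] 111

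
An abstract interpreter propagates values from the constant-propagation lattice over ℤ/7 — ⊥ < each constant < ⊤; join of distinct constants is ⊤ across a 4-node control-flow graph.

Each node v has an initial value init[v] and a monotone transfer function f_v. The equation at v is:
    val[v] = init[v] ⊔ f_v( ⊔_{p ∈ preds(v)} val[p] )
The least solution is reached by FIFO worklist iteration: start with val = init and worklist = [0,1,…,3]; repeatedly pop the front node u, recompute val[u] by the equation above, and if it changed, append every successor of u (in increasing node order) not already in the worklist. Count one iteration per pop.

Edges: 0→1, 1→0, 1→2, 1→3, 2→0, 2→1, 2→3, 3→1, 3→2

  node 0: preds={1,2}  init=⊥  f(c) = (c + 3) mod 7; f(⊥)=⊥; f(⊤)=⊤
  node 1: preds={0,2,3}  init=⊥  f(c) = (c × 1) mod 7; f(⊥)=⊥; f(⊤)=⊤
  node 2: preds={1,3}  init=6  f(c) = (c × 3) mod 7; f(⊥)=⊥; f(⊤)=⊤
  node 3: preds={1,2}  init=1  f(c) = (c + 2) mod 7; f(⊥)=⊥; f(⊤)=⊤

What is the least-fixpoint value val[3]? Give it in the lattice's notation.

Worklist (7 pops):
  #1 pop 0: in=6 → 2 (was ⊥); enqueue []
  #2 pop 1: in=⊤ → ⊤ (was ⊥); enqueue [0]
  #3 pop 2: in=⊤ → ⊤ (was 6); enqueue [1]
  #4 pop 3: in=⊤ → ⊤ (was 1); enqueue [2]
  #5 pop 0: in=⊤ → ⊤ (was 2); enqueue []
  #6 pop 1: in=⊤ → ⊤ (no change)
  #7 pop 2: in=⊤ → ⊤ (no change)

Fixpoint:
  val[0] = ⊤
  val[1] = ⊤
  val[2] = ⊤
  val[3] = ⊤

⊤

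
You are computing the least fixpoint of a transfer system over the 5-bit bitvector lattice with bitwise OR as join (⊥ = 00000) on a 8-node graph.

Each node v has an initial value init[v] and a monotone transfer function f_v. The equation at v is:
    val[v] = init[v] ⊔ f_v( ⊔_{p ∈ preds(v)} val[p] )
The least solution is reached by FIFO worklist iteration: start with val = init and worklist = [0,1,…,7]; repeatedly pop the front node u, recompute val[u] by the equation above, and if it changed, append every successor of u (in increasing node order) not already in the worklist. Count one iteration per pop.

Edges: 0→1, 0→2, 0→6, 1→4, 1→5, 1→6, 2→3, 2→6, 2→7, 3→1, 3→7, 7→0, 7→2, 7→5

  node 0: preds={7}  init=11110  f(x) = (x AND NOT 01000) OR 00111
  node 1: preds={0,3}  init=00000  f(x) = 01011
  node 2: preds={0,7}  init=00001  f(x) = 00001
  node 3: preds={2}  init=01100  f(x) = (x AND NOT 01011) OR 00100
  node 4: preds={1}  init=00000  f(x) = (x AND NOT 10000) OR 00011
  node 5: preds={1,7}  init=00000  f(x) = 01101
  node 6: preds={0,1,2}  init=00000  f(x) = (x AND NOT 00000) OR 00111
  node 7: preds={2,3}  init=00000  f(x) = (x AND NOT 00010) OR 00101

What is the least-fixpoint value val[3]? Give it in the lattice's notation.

01100

Trace (11 dequeues):
  [1] u=0 | in 00000 | out 11111 | prev 11110 | push {}
  [2] u=1 | in 11111 | out 01011 | prev 00000 | push {}
  [3] u=2 | in 11111 | out 00001 | ==
  [4] u=3 | in 00001 | out 01100 | ==
  [5] u=4 | in 01011 | out 01011 | prev 00000 | push {}
  [6] u=5 | in 01011 | out 01101 | prev 00000 | push {}
  [7] u=6 | in 11111 | out 11111 | prev 00000 | push {}
  [8] u=7 | in 01101 | out 01101 | prev 00000 | push {0,2,5}
  [9] u=0 | in 01101 | out 11111 | ==
  [10] u=2 | in 11111 | out 00001 | ==
  [11] u=5 | in 01111 | out 01101 | ==

Converged values:
  [0] 11111
  [1] 01011
  [2] 00001
  [3] 01100
  [4] 01011
  [5] 01101
  [6] 11111
  [7] 01101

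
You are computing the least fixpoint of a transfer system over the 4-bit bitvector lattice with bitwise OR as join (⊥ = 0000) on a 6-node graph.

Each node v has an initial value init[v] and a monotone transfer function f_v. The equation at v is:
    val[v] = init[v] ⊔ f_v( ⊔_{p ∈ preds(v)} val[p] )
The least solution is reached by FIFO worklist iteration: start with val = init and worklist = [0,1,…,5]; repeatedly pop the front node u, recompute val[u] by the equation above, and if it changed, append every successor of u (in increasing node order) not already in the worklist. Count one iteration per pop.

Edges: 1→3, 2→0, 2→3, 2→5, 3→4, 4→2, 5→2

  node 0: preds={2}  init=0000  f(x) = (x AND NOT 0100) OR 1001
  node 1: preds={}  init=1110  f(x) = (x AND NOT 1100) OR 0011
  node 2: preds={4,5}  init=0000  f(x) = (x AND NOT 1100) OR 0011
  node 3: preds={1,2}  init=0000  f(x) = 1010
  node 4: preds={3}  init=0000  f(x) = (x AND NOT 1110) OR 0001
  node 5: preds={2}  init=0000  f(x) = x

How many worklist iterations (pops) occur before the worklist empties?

Trace (8 dequeues):
  [1] u=0 | in 0000 | out 1001 | prev 0000 | push {}
  [2] u=1 | in 0000 | out 1111 | prev 1110 | push {}
  [3] u=2 | in 0000 | out 0011 | prev 0000 | push {0}
  [4] u=3 | in 1111 | out 1010 | prev 0000 | push {}
  [5] u=4 | in 1010 | out 0001 | prev 0000 | push {2}
  [6] u=5 | in 0011 | out 0011 | prev 0000 | push {}
  [7] u=0 | in 0011 | out 1011 | prev 1001 | push {}
  [8] u=2 | in 0011 | out 0011 | ==

Converged values:
  [0] 1011
  [1] 1111
  [2] 0011
  [3] 1010
  [4] 0001
  [5] 0011

8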